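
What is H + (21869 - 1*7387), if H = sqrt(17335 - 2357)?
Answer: 14482 + sqrt(14978) ≈ 14604.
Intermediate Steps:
H = sqrt(14978) ≈ 122.38
H + (21869 - 1*7387) = sqrt(14978) + (21869 - 1*7387) = sqrt(14978) + (21869 - 7387) = sqrt(14978) + 14482 = 14482 + sqrt(14978)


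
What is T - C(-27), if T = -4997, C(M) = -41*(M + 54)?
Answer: -3890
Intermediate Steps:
C(M) = -2214 - 41*M (C(M) = -41*(54 + M) = -2214 - 41*M)
T - C(-27) = -4997 - (-2214 - 41*(-27)) = -4997 - (-2214 + 1107) = -4997 - 1*(-1107) = -4997 + 1107 = -3890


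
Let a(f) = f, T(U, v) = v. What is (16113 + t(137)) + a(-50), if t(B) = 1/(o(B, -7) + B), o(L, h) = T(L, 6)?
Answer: 2297010/143 ≈ 16063.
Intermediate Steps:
o(L, h) = 6
t(B) = 1/(6 + B)
(16113 + t(137)) + a(-50) = (16113 + 1/(6 + 137)) - 50 = (16113 + 1/143) - 50 = 2304160/143 - 50 = 2297010/143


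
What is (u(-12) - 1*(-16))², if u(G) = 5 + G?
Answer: 81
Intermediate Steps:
(u(-12) - 1*(-16))² = ((5 - 12) - 1*(-16))² = (-7 + 16)² = 9² = 81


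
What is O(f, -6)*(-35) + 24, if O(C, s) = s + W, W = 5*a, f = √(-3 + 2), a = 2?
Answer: -116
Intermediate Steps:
f = I (f = √(-1) = I ≈ 1.0*I)
W = 10 (W = 5*2 = 10)
O(C, s) = 10 + s (O(C, s) = s + 10 = 10 + s)
O(f, -6)*(-35) + 24 = (10 - 6)*(-35) + 24 = 4*(-35) + 24 = -140 + 24 = -116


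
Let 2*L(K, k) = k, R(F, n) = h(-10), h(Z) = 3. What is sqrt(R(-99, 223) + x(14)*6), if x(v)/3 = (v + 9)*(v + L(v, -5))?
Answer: 2*sqrt(1191) ≈ 69.022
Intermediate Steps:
R(F, n) = 3
L(K, k) = k/2
x(v) = 3*(9 + v)*(-5/2 + v) (x(v) = 3*((v + 9)*(v + (1/2)*(-5))) = 3*((9 + v)*(v - 5/2)) = 3*((9 + v)*(-5/2 + v)) = 3*(9 + v)*(-5/2 + v))
sqrt(R(-99, 223) + x(14)*6) = sqrt(3 + (-135/2 + 3*14**2 + (39/2)*14)*6) = sqrt(3 + (-135/2 + 3*196 + 273)*6) = sqrt(3 + (-135/2 + 588 + 273)*6) = sqrt(3 + (1587/2)*6) = sqrt(3 + 4761) = sqrt(4764) = 2*sqrt(1191)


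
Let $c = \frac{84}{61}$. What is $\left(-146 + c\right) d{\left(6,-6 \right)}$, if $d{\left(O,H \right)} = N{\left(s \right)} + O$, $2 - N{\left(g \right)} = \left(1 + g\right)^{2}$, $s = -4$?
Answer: $\frac{8822}{61} \approx 144.62$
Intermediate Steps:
$N{\left(g \right)} = 2 - \left(1 + g\right)^{2}$
$c = \frac{84}{61}$ ($c = 84 \cdot \frac{1}{61} = \frac{84}{61} \approx 1.377$)
$d{\left(O,H \right)} = -7 + O$ ($d{\left(O,H \right)} = \left(2 - \left(1 - 4\right)^{2}\right) + O = \left(2 - \left(-3\right)^{2}\right) + O = \left(2 - 9\right) + O = -7 + O$)
$\left(-146 + c\right) d{\left(6,-6 \right)} = \left(-146 + \frac{84}{61}\right) \left(-7 + 6\right) = \left(- \frac{8822}{61}\right) \left(-1\right) = \frac{8822}{61}$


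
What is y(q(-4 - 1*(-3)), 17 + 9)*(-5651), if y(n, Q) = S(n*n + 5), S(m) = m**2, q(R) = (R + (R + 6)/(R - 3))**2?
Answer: -347430718931/65536 ≈ -5.3014e+6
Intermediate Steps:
q(R) = (R + (6 + R)/(-3 + R))**2
y(n, Q) = (5 + n**2)**2 (y(n, Q) = (n*n + 5)**2 = (n**2 + 5)**2 = (5 + n**2)**2)
y(q(-4 - 1*(-3)), 17 + 9)*(-5651) = (5 + ((6 + (-4 - 1*(-3))**2 - 2*(-4 - 1*(-3)))**2/(-3 + (-4 - 1*(-3)))**2)**2)**2*(-5651) = (5 + ((6 + (-4 + 3)**2 - 2*(-4 + 3))**2/(-3 + (-4 + 3))**2)**2)**2*(-5651) = (5 + ((6 + (-1)**2 - 2*(-1))**2/(-3 - 1)**2)**2)**2*(-5651) = (5 + ((6 + 1 + 2)**2/(-4)**2)**2)**2*(-5651) = (5 + ((1/16)*9**2)**2)**2*(-5651) = (5 + ((1/16)*81)**2)**2*(-5651) = (5 + (81/16)**2)**2*(-5651) = (5 + 6561/256)**2*(-5651) = (7841/256)**2*(-5651) = (61481281/65536)*(-5651) = -347430718931/65536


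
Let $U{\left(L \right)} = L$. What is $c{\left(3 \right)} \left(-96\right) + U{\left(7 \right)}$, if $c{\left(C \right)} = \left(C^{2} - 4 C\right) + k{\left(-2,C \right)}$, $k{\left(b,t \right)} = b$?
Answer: $487$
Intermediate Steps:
$c{\left(C \right)} = -2 + C^{2} - 4 C$ ($c{\left(C \right)} = \left(C^{2} - 4 C\right) - 2 = -2 + C^{2} - 4 C$)
$c{\left(3 \right)} \left(-96\right) + U{\left(7 \right)} = \left(-2 + 3^{2} - 12\right) \left(-96\right) + 7 = \left(-2 + 9 - 12\right) \left(-96\right) + 7 = \left(-5\right) \left(-96\right) + 7 = 480 + 7 = 487$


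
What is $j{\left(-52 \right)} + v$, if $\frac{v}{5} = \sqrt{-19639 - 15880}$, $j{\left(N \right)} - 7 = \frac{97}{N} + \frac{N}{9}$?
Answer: $- \frac{301}{468} + 5 i \sqrt{35519} \approx -0.64316 + 942.32 i$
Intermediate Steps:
$j{\left(N \right)} = 7 + \frac{97}{N} + \frac{N}{9}$ ($j{\left(N \right)} = 7 + \left(\frac{97}{N} + \frac{N}{9}\right) = 7 + \frac{97}{N} + \frac{N}{9}$)
$v = 5 i \sqrt{35519}$ ($v = 5 \sqrt{-19639 - 15880} = 5 \sqrt{-35519} = 5 i \sqrt{35519} \approx 942.32 i$)
$j{\left(-52 \right)} + v = \left(7 + \frac{97}{-52} + \frac{1}{9} \left(-52\right)\right) + 5 i \sqrt{35519} = \left(7 + 97 \left(- \frac{1}{52}\right) - \frac{52}{9}\right) + 5 i \sqrt{35519} = \left(7 - \frac{97}{52} - \frac{52}{9}\right) + 5 i \sqrt{35519} = - \frac{301}{468} + 5 i \sqrt{35519}$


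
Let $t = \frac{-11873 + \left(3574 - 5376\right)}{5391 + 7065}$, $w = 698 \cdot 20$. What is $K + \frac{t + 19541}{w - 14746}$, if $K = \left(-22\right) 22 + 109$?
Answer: $- \frac{3914795021}{9790416} \approx -399.86$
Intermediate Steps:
$w = 13960$
$t = - \frac{13675}{12456}$ ($t = \frac{-11873 - 1802}{12456} = \left(-13675\right) \frac{1}{12456} = - \frac{13675}{12456} \approx -1.0979$)
$K = -375$ ($K = -484 + 109 = -375$)
$K + \frac{t + 19541}{w - 14746} = -375 + \frac{- \frac{13675}{12456} + 19541}{13960 - 14746} = -375 + \frac{243389021}{12456 \left(-786\right)} = -375 + \frac{243389021}{12456} \left(- \frac{1}{786}\right) = -375 - \frac{243389021}{9790416} = - \frac{3914795021}{9790416}$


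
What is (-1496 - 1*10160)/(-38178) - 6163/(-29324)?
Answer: 288545779/559765836 ≈ 0.51548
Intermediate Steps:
(-1496 - 1*10160)/(-38178) - 6163/(-29324) = (-1496 - 10160)*(-1/38178) - 6163*(-1/29324) = -11656*(-1/38178) + 6163/29324 = 5828/19089 + 6163/29324 = 288545779/559765836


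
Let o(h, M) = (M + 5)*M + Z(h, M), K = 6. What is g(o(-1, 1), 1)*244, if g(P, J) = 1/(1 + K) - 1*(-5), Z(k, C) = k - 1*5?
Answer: 8784/7 ≈ 1254.9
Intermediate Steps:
Z(k, C) = -5 + k (Z(k, C) = k - 5 = -5 + k)
o(h, M) = -5 + h + M*(5 + M) (o(h, M) = (M + 5)*M + (-5 + h) = (5 + M)*M + (-5 + h) = M*(5 + M) + (-5 + h) = -5 + h + M*(5 + M))
g(P, J) = 36/7 (g(P, J) = 1/(1 + 6) - 1*(-5) = 1/7 + 5 = 36/7)
g(o(-1, 1), 1)*244 = (36/7)*244 = 8784/7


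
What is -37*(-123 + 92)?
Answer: 1147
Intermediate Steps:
-37*(-123 + 92) = -37*(-31) = 1147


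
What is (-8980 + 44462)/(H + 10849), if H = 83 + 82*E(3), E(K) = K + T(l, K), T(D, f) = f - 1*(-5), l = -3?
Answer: 17741/5917 ≈ 2.9983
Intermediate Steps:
T(D, f) = 5 + f (T(D, f) = f + 5 = 5 + f)
E(K) = 5 + 2*K (E(K) = K + (5 + K) = 5 + 2*K)
H = 985 (H = 83 + 82*(5 + 2*3) = 83 + 82*(5 + 6) = 83 + 82*11 = 83 + 902 = 985)
(-8980 + 44462)/(H + 10849) = (-8980 + 44462)/(985 + 10849) = 35482/11834 = 35482*(1/11834) = 17741/5917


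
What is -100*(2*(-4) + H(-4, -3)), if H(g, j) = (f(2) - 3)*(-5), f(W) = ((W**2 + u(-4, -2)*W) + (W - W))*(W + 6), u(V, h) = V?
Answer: -16700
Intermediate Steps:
f(W) = (6 + W)*(W**2 - 4*W) (f(W) = ((W**2 - 4*W) + (W - W))*(W + 6) = ((W**2 - 4*W) + 0)*(6 + W) = (W**2 - 4*W)*(6 + W) = (6 + W)*(W**2 - 4*W))
H(g, j) = 175 (H(g, j) = (2*(-24 + 2**2 + 2*2) - 3)*(-5) = (2*(-24 + 4 + 4) - 3)*(-5) = (2*(-16) - 3)*(-5) = (-32 - 3)*(-5) = -35*(-5) = 175)
-100*(2*(-4) + H(-4, -3)) = -100*(2*(-4) + 175) = -100*(-8 + 175) = -100*167 = -16700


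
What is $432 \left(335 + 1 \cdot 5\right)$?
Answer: $146880$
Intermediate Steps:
$432 \left(335 + 1 \cdot 5\right) = 432 \left(335 + 5\right) = 432 \cdot 340 = 146880$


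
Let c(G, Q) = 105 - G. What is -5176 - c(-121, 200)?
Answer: -5402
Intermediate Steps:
-5176 - c(-121, 200) = -5176 - (105 - 1*(-121)) = -5176 - (105 + 121) = -5176 - 1*226 = -5176 - 226 = -5402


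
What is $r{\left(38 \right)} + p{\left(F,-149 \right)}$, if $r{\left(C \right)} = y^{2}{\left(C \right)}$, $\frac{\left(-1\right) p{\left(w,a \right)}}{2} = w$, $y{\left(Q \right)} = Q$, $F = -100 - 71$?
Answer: $1786$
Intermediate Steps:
$F = -171$ ($F = -100 - 71 = -171$)
$p{\left(w,a \right)} = - 2 w$
$r{\left(C \right)} = C^{2}$
$r{\left(38 \right)} + p{\left(F,-149 \right)} = 38^{2} - -342 = 1444 + 342 = 1786$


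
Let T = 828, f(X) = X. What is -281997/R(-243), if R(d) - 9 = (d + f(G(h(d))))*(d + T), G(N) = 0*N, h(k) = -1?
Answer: 31333/15794 ≈ 1.9839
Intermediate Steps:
G(N) = 0
R(d) = 9 + d*(828 + d) (R(d) = 9 + (d + 0)*(d + 828) = 9 + d*(828 + d))
-281997/R(-243) = -281997/(9 + (-243)**2 + 828*(-243)) = -281997/(9 + 59049 - 201204) = -281997/(-142146) = -281997*(-1/142146) = 31333/15794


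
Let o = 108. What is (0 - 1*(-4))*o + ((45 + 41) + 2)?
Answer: 520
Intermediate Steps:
(0 - 1*(-4))*o + ((45 + 41) + 2) = (0 - 1*(-4))*108 + ((45 + 41) + 2) = (0 + 4)*108 + (86 + 2) = 4*108 + 88 = 432 + 88 = 520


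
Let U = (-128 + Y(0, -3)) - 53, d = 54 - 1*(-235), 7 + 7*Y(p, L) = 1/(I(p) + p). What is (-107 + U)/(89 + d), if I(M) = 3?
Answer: -3034/3969 ≈ -0.76442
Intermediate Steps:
Y(p, L) = -1 + 1/(7*(3 + p))
d = 289 (d = 54 + 235 = 289)
U = -3821/21 (U = (-128 + (-20/7 - 1*0)/(3 + 0)) - 53 = (-128 + (-20/7 + 0)/3) - 53 = (-128 + (⅓)*(-20/7)) - 53 = (-128 - 20/21) - 53 = -2708/21 - 53 = -3821/21 ≈ -181.95)
(-107 + U)/(89 + d) = (-107 - 3821/21)/(89 + 289) = -6068/21/378 = -6068/21*1/378 = -3034/3969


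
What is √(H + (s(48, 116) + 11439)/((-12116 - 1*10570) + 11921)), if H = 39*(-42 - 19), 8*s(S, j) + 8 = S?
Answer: I*√275814144935/10765 ≈ 48.786*I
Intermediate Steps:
s(S, j) = -1 + S/8
H = -2379 (H = 39*(-61) = -2379)
√(H + (s(48, 116) + 11439)/((-12116 - 1*10570) + 11921)) = √(-2379 + ((-1 + (⅛)*48) + 11439)/((-12116 - 1*10570) + 11921)) = √(-2379 + ((-1 + 6) + 11439)/((-12116 - 10570) + 11921)) = √(-2379 + (5 + 11439)/(-22686 + 11921)) = √(-2379 + 11444/(-10765)) = √(-2379 + 11444*(-1/10765)) = √(-2379 - 11444/10765) = √(-25621379/10765) = I*√275814144935/10765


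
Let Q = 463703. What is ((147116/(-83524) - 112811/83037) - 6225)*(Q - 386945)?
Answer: -276300903984339454/577965199 ≈ -4.7806e+8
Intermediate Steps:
((147116/(-83524) - 112811/83037) - 6225)*(Q - 386945) = ((147116/(-83524) - 112811/83037) - 6225)*(463703 - 386945) = ((147116*(-1/83524) - 112811*1/83037) - 6225)*76758 = ((-36779/20881 - 112811/83037) - 6225)*76758 = (-5409624314/1733895597 - 6225)*76758 = -10798909715639/1733895597*76758 = -276300903984339454/577965199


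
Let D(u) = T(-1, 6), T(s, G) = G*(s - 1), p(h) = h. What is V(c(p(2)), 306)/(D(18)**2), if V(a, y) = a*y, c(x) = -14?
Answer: -119/4 ≈ -29.750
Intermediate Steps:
T(s, G) = G*(-1 + s)
D(u) = -12 (D(u) = 6*(-1 - 1) = 6*(-2) = -12)
V(c(p(2)), 306)/(D(18)**2) = (-14*306)/((-12)**2) = -4284/144 = -4284*1/144 = -119/4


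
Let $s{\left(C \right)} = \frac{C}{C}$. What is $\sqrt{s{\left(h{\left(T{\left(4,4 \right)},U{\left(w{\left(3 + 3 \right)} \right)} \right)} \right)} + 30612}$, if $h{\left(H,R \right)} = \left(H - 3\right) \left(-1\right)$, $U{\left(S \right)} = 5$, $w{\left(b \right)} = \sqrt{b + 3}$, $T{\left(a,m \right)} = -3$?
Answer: $11 \sqrt{253} \approx 174.97$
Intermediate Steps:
$w{\left(b \right)} = \sqrt{3 + b}$
$h{\left(H,R \right)} = 3 - H$ ($h{\left(H,R \right)} = \left(-3 + H\right) \left(-1\right) = 3 - H$)
$s{\left(C \right)} = 1$
$\sqrt{s{\left(h{\left(T{\left(4,4 \right)},U{\left(w{\left(3 + 3 \right)} \right)} \right)} \right)} + 30612} = \sqrt{1 + 30612} = \sqrt{30613} = 11 \sqrt{253}$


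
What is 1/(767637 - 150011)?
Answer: 1/617626 ≈ 1.6191e-6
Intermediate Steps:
1/(767637 - 150011) = 1/617626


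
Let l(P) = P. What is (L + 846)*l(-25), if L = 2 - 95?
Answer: -18825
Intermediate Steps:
L = -93 (L = 2 - 19*5 = 2 - 95 = -93)
(L + 846)*l(-25) = (-93 + 846)*(-25) = 753*(-25) = -18825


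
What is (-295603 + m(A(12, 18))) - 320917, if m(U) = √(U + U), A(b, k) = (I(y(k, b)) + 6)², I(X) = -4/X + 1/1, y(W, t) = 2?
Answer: -616520 + 5*√2 ≈ -6.1651e+5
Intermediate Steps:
I(X) = 1 - 4/X (I(X) = -4/X + 1*1 = -4/X + 1 = 1 - 4/X)
A(b, k) = 25 (A(b, k) = ((-4 + 2)/2 + 6)² = ((½)*(-2) + 6)² = (-1 + 6)² = 5² = 25)
m(U) = √2*√U (m(U) = √(2*U) = √2*√U)
(-295603 + m(A(12, 18))) - 320917 = (-295603 + √2*√25) - 320917 = (-295603 + √2*5) - 320917 = (-295603 + 5*√2) - 320917 = -616520 + 5*√2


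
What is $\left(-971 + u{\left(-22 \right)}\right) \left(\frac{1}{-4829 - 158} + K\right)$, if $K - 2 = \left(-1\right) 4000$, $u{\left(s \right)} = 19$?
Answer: $\frac{18981001704}{4987} \approx 3.8061 \cdot 10^{6}$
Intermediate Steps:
$K = -3998$ ($K = 2 - 4000 = -3998$)
$\left(-971 + u{\left(-22 \right)}\right) \left(\frac{1}{-4829 - 158} + K\right) = \left(-971 + 19\right) \left(\frac{1}{-4829 - 158} - 3998\right) = - 952 \left(\frac{1}{-4987} - 3998\right) = - 952 \left(- \frac{1}{4987} - 3998\right) = \left(-952\right) \left(- \frac{19938027}{4987}\right) = \frac{18981001704}{4987}$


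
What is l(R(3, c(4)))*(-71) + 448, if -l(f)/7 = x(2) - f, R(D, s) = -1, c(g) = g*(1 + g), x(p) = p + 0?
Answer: 1939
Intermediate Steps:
x(p) = p
l(f) = -14 + 7*f (l(f) = -7*(2 - f) = -14 + 7*f)
l(R(3, c(4)))*(-71) + 448 = (-14 + 7*(-1))*(-71) + 448 = (-14 - 7)*(-71) + 448 = -21*(-71) + 448 = 1491 + 448 = 1939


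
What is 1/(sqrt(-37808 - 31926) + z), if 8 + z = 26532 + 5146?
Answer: 15835/501529317 - I*sqrt(69734)/1003058634 ≈ 3.1573e-5 - 2.6327e-7*I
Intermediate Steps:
z = 31670 (z = -8 + (26532 + 5146) = -8 + 31678 = 31670)
1/(sqrt(-37808 - 31926) + z) = 1/(sqrt(-37808 - 31926) + 31670) = 1/(sqrt(-69734) + 31670) = 1/(I*sqrt(69734) + 31670) = 1/(31670 + I*sqrt(69734))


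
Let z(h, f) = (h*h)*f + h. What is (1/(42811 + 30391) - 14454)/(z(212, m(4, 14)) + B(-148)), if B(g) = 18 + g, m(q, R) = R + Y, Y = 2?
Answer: -5316893/264552028 ≈ -0.020098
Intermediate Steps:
m(q, R) = 2 + R (m(q, R) = R + 2 = 2 + R)
z(h, f) = h + f*h² (z(h, f) = h²*f + h = f*h² + h = h + f*h²)
(1/(42811 + 30391) - 14454)/(z(212, m(4, 14)) + B(-148)) = (1/(42811 + 30391) - 14454)/(212*(1 + (2 + 14)*212) + (18 - 148)) = (1/73202 - 14454)/(212*(1 + 16*212) - 130) = (1/73202 - 14454)/(212*(1 + 3392) - 130) = -1058061707/(73202*(212*3393 - 130)) = -1058061707/(73202*(719316 - 130)) = -1058061707/73202/719186 = -1058061707/73202*1/719186 = -5316893/264552028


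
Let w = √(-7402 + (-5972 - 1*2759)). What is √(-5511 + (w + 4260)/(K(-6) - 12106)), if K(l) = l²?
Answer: √(-802920902100 - 12070*I*√16133)/12070 ≈ 7.0875e-5 - 74.239*I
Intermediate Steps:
w = I*√16133 (w = √(-7402 + (-5972 - 2759)) = √(-7402 - 8731) = √(-16133) = I*√16133 ≈ 127.02*I)
√(-5511 + (w + 4260)/(K(-6) - 12106)) = √(-5511 + (I*√16133 + 4260)/((-6)² - 12106)) = √(-5511 + (4260 + I*√16133)/(36 - 12106)) = √(-5511 + (4260 + I*√16133)/(-12070)) = √(-5511 + (4260 + I*√16133)*(-1/12070)) = √(-5511 + (-6/17 - I*√16133/12070)) = √(-93693/17 - I*√16133/12070)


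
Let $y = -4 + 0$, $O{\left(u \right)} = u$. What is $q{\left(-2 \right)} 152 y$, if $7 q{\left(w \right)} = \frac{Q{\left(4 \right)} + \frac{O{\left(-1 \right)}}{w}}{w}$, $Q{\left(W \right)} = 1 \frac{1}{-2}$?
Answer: $0$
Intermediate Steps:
$Q{\left(W \right)} = - \frac{1}{2}$ ($Q{\left(W \right)} = 1 \left(- \frac{1}{2}\right) = - \frac{1}{2}$)
$y = -4$
$q{\left(w \right)} = \frac{- \frac{1}{2} - \frac{1}{w}}{7 w}$ ($q{\left(w \right)} = \frac{\left(- \frac{1}{2} - \frac{1}{w}\right) \frac{1}{w}}{7} = \frac{\frac{1}{w} \left(- \frac{1}{2} - \frac{1}{w}\right)}{7} = \frac{- \frac{1}{2} - \frac{1}{w}}{7 w}$)
$q{\left(-2 \right)} 152 y = \frac{-2 - -2}{14 \cdot 4} \cdot 152 \left(-4\right) = \frac{1}{14} \cdot \frac{1}{4} \left(-2 + 2\right) \left(-608\right) = \frac{1}{14} \cdot \frac{1}{4} \cdot 0 \left(-608\right) = 0 \left(-608\right) = 0$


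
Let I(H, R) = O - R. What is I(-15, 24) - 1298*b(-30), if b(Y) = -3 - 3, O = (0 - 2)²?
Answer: 7768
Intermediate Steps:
O = 4 (O = (-2)² = 4)
I(H, R) = 4 - R
b(Y) = -6
I(-15, 24) - 1298*b(-30) = (4 - 1*24) - 1298*(-6) = (4 - 24) + 7788 = -20 + 7788 = 7768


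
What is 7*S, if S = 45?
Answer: 315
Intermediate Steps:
7*S = 7*45 = 315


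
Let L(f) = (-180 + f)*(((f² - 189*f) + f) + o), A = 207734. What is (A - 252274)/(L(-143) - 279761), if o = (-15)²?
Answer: 8908/3128199 ≈ 0.0028476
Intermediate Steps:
o = 225
L(f) = (-180 + f)*(225 + f² - 188*f) (L(f) = (-180 + f)*(((f² - 189*f) + f) + 225) = (-180 + f)*((f² - 188*f) + 225) = (-180 + f)*(225 + f² - 188*f))
(A - 252274)/(L(-143) - 279761) = (207734 - 252274)/((-40500 + (-143)³ - 368*(-143)² + 34065*(-143)) - 279761) = -44540/((-40500 - 2924207 - 368*20449 - 4871295) - 279761) = -44540/((-40500 - 2924207 - 7525232 - 4871295) - 279761) = -44540/(-15361234 - 279761) = -44540/(-15640995) = -44540*(-1/15640995) = 8908/3128199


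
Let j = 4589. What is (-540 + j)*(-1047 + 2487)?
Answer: 5830560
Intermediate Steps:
(-540 + j)*(-1047 + 2487) = (-540 + 4589)*(-1047 + 2487) = 4049*1440 = 5830560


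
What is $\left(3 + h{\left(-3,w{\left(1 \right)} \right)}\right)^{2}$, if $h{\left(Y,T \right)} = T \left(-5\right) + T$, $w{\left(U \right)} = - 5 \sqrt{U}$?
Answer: $529$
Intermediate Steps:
$h{\left(Y,T \right)} = - 4 T$ ($h{\left(Y,T \right)} = - 5 T + T = - 4 T$)
$\left(3 + h{\left(-3,w{\left(1 \right)} \right)}\right)^{2} = \left(3 - 4 \left(- 5 \sqrt{1}\right)\right)^{2} = \left(3 - 4 \left(\left(-5\right) 1\right)\right)^{2} = \left(3 - -20\right)^{2} = \left(3 + 20\right)^{2} = 23^{2} = 529$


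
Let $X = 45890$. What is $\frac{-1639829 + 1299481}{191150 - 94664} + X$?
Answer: $\frac{2213701096}{48243} \approx 45887.0$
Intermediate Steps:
$\frac{-1639829 + 1299481}{191150 - 94664} + X = \frac{-1639829 + 1299481}{191150 - 94664} + 45890 = - \frac{340348}{96486} + 45890 = \left(-340348\right) \frac{1}{96486} + 45890 = - \frac{170174}{48243} + 45890 = \frac{2213701096}{48243}$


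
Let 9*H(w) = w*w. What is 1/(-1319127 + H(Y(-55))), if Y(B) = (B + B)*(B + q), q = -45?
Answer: 9/109127857 ≈ 8.2472e-8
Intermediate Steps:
Y(B) = 2*B*(-45 + B) (Y(B) = (B + B)*(B - 45) = (2*B)*(-45 + B) = 2*B*(-45 + B))
H(w) = w**2/9 (H(w) = (w*w)/9 = w**2/9)
1/(-1319127 + H(Y(-55))) = 1/(-1319127 + (2*(-55)*(-45 - 55))**2/9) = 1/(-1319127 + (2*(-55)*(-100))**2/9) = 1/(-1319127 + (1/9)*11000**2) = 1/(-1319127 + (1/9)*121000000) = 1/(-1319127 + 121000000/9) = 1/(109127857/9) = 9/109127857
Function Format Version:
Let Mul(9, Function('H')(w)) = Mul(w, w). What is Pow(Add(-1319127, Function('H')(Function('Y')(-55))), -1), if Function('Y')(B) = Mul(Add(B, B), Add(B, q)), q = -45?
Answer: Rational(9, 109127857) ≈ 8.2472e-8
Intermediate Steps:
Function('Y')(B) = Mul(2, B, Add(-45, B)) (Function('Y')(B) = Mul(Add(B, B), Add(B, -45)) = Mul(Mul(2, B), Add(-45, B)) = Mul(2, B, Add(-45, B)))
Function('H')(w) = Mul(Rational(1, 9), Pow(w, 2)) (Function('H')(w) = Mul(Rational(1, 9), Mul(w, w)) = Mul(Rational(1, 9), Pow(w, 2)))
Pow(Add(-1319127, Function('H')(Function('Y')(-55))), -1) = Pow(Add(-1319127, Mul(Rational(1, 9), Pow(Mul(2, -55, Add(-45, -55)), 2))), -1) = Pow(Add(-1319127, Mul(Rational(1, 9), Pow(Mul(2, -55, -100), 2))), -1) = Pow(Add(-1319127, Mul(Rational(1, 9), Pow(11000, 2))), -1) = Pow(Add(-1319127, Mul(Rational(1, 9), 121000000)), -1) = Pow(Add(-1319127, Rational(121000000, 9)), -1) = Pow(Rational(109127857, 9), -1) = Rational(9, 109127857)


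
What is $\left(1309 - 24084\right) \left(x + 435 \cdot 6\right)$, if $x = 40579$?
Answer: $-983629475$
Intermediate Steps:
$\left(1309 - 24084\right) \left(x + 435 \cdot 6\right) = \left(1309 - 24084\right) \left(40579 + 435 \cdot 6\right) = - 22775 \left(40579 + 2610\right) = \left(-22775\right) 43189 = -983629475$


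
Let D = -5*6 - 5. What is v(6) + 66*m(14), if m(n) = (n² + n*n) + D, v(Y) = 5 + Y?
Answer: 23573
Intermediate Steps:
D = -35 (D = -30 - 5 = -35)
m(n) = -35 + 2*n² (m(n) = (n² + n*n) - 35 = (n² + n²) - 35 = 2*n² - 35 = -35 + 2*n²)
v(6) + 66*m(14) = (5 + 6) + 66*(-35 + 2*14²) = 11 + 66*(-35 + 2*196) = 11 + 66*(-35 + 392) = 11 + 66*357 = 11 + 23562 = 23573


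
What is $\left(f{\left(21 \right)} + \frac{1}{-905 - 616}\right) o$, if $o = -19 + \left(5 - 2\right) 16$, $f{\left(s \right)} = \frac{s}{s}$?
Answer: $\frac{44080}{1521} \approx 28.981$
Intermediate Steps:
$f{\left(s \right)} = 1$
$o = 29$ ($o = -19 + 3 \cdot 16 = -19 + 48 = 29$)
$\left(f{\left(21 \right)} + \frac{1}{-905 - 616}\right) o = \left(1 + \frac{1}{-905 - 616}\right) 29 = \left(1 + \frac{1}{-1521}\right) 29 = \left(1 - \frac{1}{1521}\right) 29 = \frac{1520}{1521} \cdot 29 = \frac{44080}{1521}$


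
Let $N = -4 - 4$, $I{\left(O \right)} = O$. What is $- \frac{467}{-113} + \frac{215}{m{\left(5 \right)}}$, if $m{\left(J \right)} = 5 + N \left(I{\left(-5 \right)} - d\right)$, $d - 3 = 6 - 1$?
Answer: $\frac{75198}{12317} \approx 6.1052$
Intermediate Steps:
$d = 8$ ($d = 3 + \left(6 - 1\right) = 3 + 5 = 8$)
$N = -8$
$m{\left(J \right)} = 109$ ($m{\left(J \right)} = 5 - 8 \left(-5 - 8\right) = 5 - -104 = 5 + 104 = 109$)
$- \frac{467}{-113} + \frac{215}{m{\left(5 \right)}} = - \frac{467}{-113} + \frac{215}{109} = \left(-467\right) \left(- \frac{1}{113}\right) + 215 \cdot \frac{1}{109} = \frac{467}{113} + \frac{215}{109} = \frac{75198}{12317}$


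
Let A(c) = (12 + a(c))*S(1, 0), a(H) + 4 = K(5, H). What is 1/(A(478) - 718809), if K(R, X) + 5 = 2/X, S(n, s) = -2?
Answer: -239/171796787 ≈ -1.3912e-6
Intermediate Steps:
K(R, X) = -5 + 2/X
a(H) = -9 + 2/H (a(H) = -4 + (-5 + 2/H) = -9 + 2/H)
A(c) = -6 - 4/c (A(c) = (12 + (-9 + 2/c))*(-2) = (3 + 2/c)*(-2) = -6 - 4/c)
1/(A(478) - 718809) = 1/((-6 - 4/478) - 718809) = 1/((-6 - 4*1/478) - 718809) = 1/((-6 - 2/239) - 718809) = 1/(-1436/239 - 718809) = 1/(-171796787/239) = -239/171796787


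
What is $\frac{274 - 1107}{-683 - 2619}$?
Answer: $\frac{833}{3302} \approx 0.25227$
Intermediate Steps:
$\frac{274 - 1107}{-683 - 2619} = - \frac{833}{-3302} = \left(-833\right) \left(- \frac{1}{3302}\right) = \frac{833}{3302}$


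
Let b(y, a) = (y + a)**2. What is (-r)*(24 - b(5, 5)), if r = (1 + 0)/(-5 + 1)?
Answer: -19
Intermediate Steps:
b(y, a) = (a + y)**2
r = -1/4 (r = 1/(-4) = 1*(-1/4) = -1/4 ≈ -0.25000)
(-r)*(24 - b(5, 5)) = (-1*(-1/4))*(24 - (5 + 5)**2) = (24 - 1*10**2)/4 = (24 - 1*100)/4 = (24 - 100)/4 = (1/4)*(-76) = -19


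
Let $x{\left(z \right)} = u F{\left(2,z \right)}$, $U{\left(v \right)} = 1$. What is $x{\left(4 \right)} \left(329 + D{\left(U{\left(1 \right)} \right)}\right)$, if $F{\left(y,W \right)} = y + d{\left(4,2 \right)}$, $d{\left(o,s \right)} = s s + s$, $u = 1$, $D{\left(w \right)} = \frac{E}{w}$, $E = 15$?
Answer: $2752$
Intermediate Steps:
$D{\left(w \right)} = \frac{15}{w}$
$d{\left(o,s \right)} = s + s^{2}$ ($d{\left(o,s \right)} = s^{2} + s = s + s^{2}$)
$F{\left(y,W \right)} = 6 + y$ ($F{\left(y,W \right)} = y + 2 \left(1 + 2\right) = y + 2 \cdot 3 = y + 6 = 6 + y$)
$x{\left(z \right)} = 8$ ($x{\left(z \right)} = 1 \left(6 + 2\right) = 1 \cdot 8 = 8$)
$x{\left(4 \right)} \left(329 + D{\left(U{\left(1 \right)} \right)}\right) = 8 \left(329 + \frac{15}{1}\right) = 8 \left(329 + 15 \cdot 1\right) = 8 \left(329 + 15\right) = 8 \cdot 344 = 2752$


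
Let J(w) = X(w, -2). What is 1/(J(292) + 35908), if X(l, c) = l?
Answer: 1/36200 ≈ 2.7624e-5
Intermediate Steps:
J(w) = w
1/(J(292) + 35908) = 1/(292 + 35908) = 1/36200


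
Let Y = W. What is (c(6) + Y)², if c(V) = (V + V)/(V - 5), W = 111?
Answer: 15129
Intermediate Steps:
Y = 111
c(V) = 2*V/(-5 + V) (c(V) = (2*V)/(-5 + V) = 2*V/(-5 + V))
(c(6) + Y)² = (2*6/(-5 + 6) + 111)² = (2*6/1 + 111)² = (2*6*1 + 111)² = (12 + 111)² = 123² = 15129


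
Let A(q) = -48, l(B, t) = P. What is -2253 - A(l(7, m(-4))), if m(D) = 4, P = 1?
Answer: -2205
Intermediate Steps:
l(B, t) = 1
-2253 - A(l(7, m(-4))) = -2253 - 1*(-48) = -2253 + 48 = -2205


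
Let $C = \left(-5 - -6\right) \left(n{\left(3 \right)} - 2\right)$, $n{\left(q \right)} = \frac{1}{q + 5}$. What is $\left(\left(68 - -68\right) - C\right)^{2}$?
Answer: $\frac{1216609}{64} \approx 19010.0$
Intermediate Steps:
$n{\left(q \right)} = \frac{1}{5 + q}$
$C = - \frac{15}{8}$ ($C = \left(-5 - -6\right) \left(\frac{1}{5 + 3} - 2\right) = \left(-5 + 6\right) \left(\frac{1}{8} - 2\right) = 1 \left(\frac{1}{8} - 2\right) = 1 \left(- \frac{15}{8}\right) = - \frac{15}{8} \approx -1.875$)
$\left(\left(68 - -68\right) - C\right)^{2} = \left(\left(68 - -68\right) - - \frac{15}{8}\right)^{2} = \left(\left(68 + 68\right) + \frac{15}{8}\right)^{2} = \left(136 + \frac{15}{8}\right)^{2} = \left(\frac{1103}{8}\right)^{2} = \frac{1216609}{64}$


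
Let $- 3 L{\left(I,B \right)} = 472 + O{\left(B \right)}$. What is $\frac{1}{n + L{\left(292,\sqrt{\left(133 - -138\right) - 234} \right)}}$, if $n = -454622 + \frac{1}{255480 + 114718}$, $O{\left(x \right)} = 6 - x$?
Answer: $- \frac{186978650769511582}{85034400099630851627111} - \frac{137046559204 \sqrt{37}}{85034400099630851627111} \approx -2.1989 \cdot 10^{-6}$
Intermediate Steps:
$n = - \frac{168300155155}{370198}$ ($n = -454622 + \frac{1}{370198} = - \frac{168300155155}{370198} \approx -4.5462 \cdot 10^{5}$)
$L{\left(I,B \right)} = - \frac{478}{3} + \frac{B}{3}$ ($L{\left(I,B \right)} = - \frac{472 - \left(-6 + B\right)}{3} = - \frac{478 - B}{3} = - \frac{478}{3} + \frac{B}{3}$)
$\frac{1}{n + L{\left(292,\sqrt{\left(133 - -138\right) - 234} \right)}} = \frac{1}{- \frac{168300155155}{370198} - \left(\frac{478}{3} - \frac{\sqrt{\left(133 - -138\right) - 234}}{3}\right)} = \frac{1}{- \frac{168300155155}{370198} - \left(\frac{478}{3} - \frac{\sqrt{\left(133 + 138\right) - 234}}{3}\right)} = \frac{1}{- \frac{168300155155}{370198} - \left(\frac{478}{3} - \frac{\sqrt{271 - 234}}{3}\right)} = \frac{1}{- \frac{168300155155}{370198} - \left(\frac{478}{3} - \frac{\sqrt{37}}{3}\right)} = \frac{1}{- \frac{505077420109}{1110594} + \frac{\sqrt{37}}{3}}$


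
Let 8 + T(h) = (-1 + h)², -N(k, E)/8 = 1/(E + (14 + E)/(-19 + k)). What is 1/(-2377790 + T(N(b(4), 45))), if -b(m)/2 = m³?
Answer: -2686321/6387524964669 ≈ -4.2056e-7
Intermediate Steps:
b(m) = -2*m³
N(k, E) = -8/(E + (14 + E)/(-19 + k))
T(h) = -8 + (-1 + h)²
1/(-2377790 + T(N(b(4), 45))) = 1/(-2377790 + (-8 + (-1 + 8*(19 - (-2)*4³)/(14 - 18*45 + 45*(-2*4³)))²)) = 1/(-2377790 + (-8 + (-1 + 8*(19 - (-2)*64)/(14 - 810 + 45*(-2*64)))²)) = 1/(-2377790 + (-8 + (-1 + 8*(19 - 1*(-128))/(14 - 810 + 45*(-128)))²)) = 1/(-2377790 + (-8 + (-1 + 8*(19 + 128)/(14 - 810 - 5760))²)) = 1/(-2377790 + (-8 + (-1 + 8*147/(-6556))²)) = 1/(-2377790 + (-8 + (-1 + 8*(-1/6556)*147)²)) = 1/(-2377790 + (-8 + (-1 - 294/1639)²)) = 1/(-2377790 + (-8 + (-1933/1639)²)) = 1/(-2377790 + (-8 + 3736489/2686321)) = 1/(-2377790 - 17754079/2686321) = 1/(-6387524964669/2686321) = -2686321/6387524964669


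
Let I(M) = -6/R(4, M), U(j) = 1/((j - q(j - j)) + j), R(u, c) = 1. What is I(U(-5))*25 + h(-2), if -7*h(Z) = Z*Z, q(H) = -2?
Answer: -1054/7 ≈ -150.57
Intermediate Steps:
h(Z) = -Z²/7 (h(Z) = -Z*Z/7 = -Z²/7)
U(j) = 1/(2 + 2*j) (U(j) = 1/((j - 1*(-2)) + j) = 1/((j + 2) + j) = 1/((2 + j) + j) = 1/(2 + 2*j))
I(M) = -6 (I(M) = -6/1 = -6*1 = -6)
I(U(-5))*25 + h(-2) = -6*25 - ⅐*(-2)² = -150 - ⅐*4 = -150 - 4/7 = -1054/7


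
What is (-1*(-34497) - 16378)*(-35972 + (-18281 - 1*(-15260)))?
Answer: -706514167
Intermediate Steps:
(-1*(-34497) - 16378)*(-35972 + (-18281 - 1*(-15260))) = (34497 - 16378)*(-35972 + (-18281 + 15260)) = 18119*(-35972 - 3021) = 18119*(-38993) = -706514167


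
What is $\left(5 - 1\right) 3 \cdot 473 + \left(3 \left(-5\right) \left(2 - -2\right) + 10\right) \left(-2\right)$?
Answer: $5776$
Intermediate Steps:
$\left(5 - 1\right) 3 \cdot 473 + \left(3 \left(-5\right) \left(2 - -2\right) + 10\right) \left(-2\right) = 4 \cdot 3 \cdot 473 + \left(- 15 \left(2 + 2\right) + 10\right) \left(-2\right) = 12 \cdot 473 + \left(\left(-15\right) 4 + 10\right) \left(-2\right) = 5676 + \left(-60 + 10\right) \left(-2\right) = 5676 - -100 = 5676 + 100 = 5776$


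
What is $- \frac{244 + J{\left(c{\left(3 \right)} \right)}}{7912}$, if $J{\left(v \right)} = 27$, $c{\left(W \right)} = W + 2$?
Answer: $- \frac{271}{7912} \approx -0.034252$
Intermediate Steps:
$c{\left(W \right)} = 2 + W$
$- \frac{244 + J{\left(c{\left(3 \right)} \right)}}{7912} = - \frac{244 + 27}{7912} = - \frac{271}{7912}$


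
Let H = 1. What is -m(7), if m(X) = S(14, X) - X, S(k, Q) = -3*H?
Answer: 10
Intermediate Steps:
S(k, Q) = -3 (S(k, Q) = -3*1 = -3)
m(X) = -3 - X
-m(7) = -(-3 - 1*7) = -(-3 - 7) = -1*(-10) = 10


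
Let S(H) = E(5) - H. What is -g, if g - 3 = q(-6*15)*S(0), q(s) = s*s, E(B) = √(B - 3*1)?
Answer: -3 - 8100*√2 ≈ -11458.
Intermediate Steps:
E(B) = √(-3 + B) (E(B) = √(B - 3) = √(-3 + B))
S(H) = √2 - H (S(H) = √(-3 + 5) - H = √2 - H)
q(s) = s²
g = 3 + 8100*√2 (g = 3 + (-6*15)²*(√2 - 1*0) = 3 + (-90)²*(√2 + 0) = 3 + 8100*√2 ≈ 11458.)
-g = -(3 + 8100*√2) = -3 - 8100*√2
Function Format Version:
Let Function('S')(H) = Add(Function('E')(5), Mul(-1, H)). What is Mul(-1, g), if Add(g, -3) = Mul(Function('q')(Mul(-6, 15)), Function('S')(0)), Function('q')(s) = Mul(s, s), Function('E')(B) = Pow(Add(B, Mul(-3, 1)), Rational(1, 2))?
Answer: Add(-3, Mul(-8100, Pow(2, Rational(1, 2)))) ≈ -11458.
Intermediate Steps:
Function('E')(B) = Pow(Add(-3, B), Rational(1, 2)) (Function('E')(B) = Pow(Add(B, -3), Rational(1, 2)) = Pow(Add(-3, B), Rational(1, 2)))
Function('S')(H) = Add(Pow(2, Rational(1, 2)), Mul(-1, H)) (Function('S')(H) = Add(Pow(Add(-3, 5), Rational(1, 2)), Mul(-1, H)) = Add(Pow(2, Rational(1, 2)), Mul(-1, H)))
Function('q')(s) = Pow(s, 2)
g = Add(3, Mul(8100, Pow(2, Rational(1, 2)))) (g = Add(3, Mul(Pow(Mul(-6, 15), 2), Add(Pow(2, Rational(1, 2)), Mul(-1, 0)))) = Add(3, Mul(Pow(-90, 2), Add(Pow(2, Rational(1, 2)), 0))) = Add(3, Mul(8100, Pow(2, Rational(1, 2)))) ≈ 11458.)
Mul(-1, g) = Mul(-1, Add(3, Mul(8100, Pow(2, Rational(1, 2))))) = Add(-3, Mul(-8100, Pow(2, Rational(1, 2))))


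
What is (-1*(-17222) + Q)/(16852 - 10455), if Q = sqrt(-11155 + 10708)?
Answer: 17222/6397 + I*sqrt(447)/6397 ≈ 2.6922 + 0.003305*I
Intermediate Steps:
Q = I*sqrt(447) (Q = sqrt(-447) = I*sqrt(447) ≈ 21.142*I)
(-1*(-17222) + Q)/(16852 - 10455) = (-1*(-17222) + I*sqrt(447))/(16852 - 10455) = (17222 + I*sqrt(447))/6397 = (17222 + I*sqrt(447))*(1/6397) = 17222/6397 + I*sqrt(447)/6397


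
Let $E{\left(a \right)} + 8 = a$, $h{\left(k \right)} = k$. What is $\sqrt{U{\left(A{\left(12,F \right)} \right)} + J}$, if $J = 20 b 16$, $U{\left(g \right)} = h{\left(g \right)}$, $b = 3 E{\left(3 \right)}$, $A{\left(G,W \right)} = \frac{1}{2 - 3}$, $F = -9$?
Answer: $i \sqrt{4801} \approx 69.289 i$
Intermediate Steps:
$A{\left(G,W \right)} = -1$ ($A{\left(G,W \right)} = \frac{1}{-1} = -1$)
$E{\left(a \right)} = -8 + a$
$b = -15$ ($b = 3 \left(-8 + 3\right) = 3 \left(-5\right) = -15$)
$U{\left(g \right)} = g$
$J = -4800$ ($J = 20 \left(-15\right) 16 = \left(-300\right) 16 = -4800$)
$\sqrt{U{\left(A{\left(12,F \right)} \right)} + J} = \sqrt{-1 - 4800} = \sqrt{-4801} = i \sqrt{4801}$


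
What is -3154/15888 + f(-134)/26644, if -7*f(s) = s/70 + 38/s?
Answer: -172419440911/868599462360 ≈ -0.19850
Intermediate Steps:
f(s) = -38/(7*s) - s/490 (f(s) = -(s/70 + 38/s)/7 = -(38/s + s/70)/7 = -38/(7*s) - s/490)
-3154/15888 + f(-134)/26644 = -3154/15888 + ((1/490)*(-2660 - 1*(-134)²)/(-134))/26644 = -3154*1/15888 + ((1/490)*(-1/134)*(-2660 - 1*17956))*(1/26644) = -1577/7944 + ((1/490)*(-1/134)*(-2660 - 17956))*(1/26644) = -1577/7944 + ((1/490)*(-1/134)*(-20616))*(1/26644) = -1577/7944 + (5154/16415)*(1/26644) = -1577/7944 + 2577/218680630 = -172419440911/868599462360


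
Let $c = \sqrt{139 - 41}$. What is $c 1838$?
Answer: $12866 \sqrt{2} \approx 18195.0$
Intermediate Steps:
$c = 7 \sqrt{2}$ ($c = \sqrt{98} = 7 \sqrt{2} \approx 9.8995$)
$c 1838 = 7 \sqrt{2} \cdot 1838 = 12866 \sqrt{2}$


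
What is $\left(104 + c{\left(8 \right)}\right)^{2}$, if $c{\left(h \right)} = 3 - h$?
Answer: $9801$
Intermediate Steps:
$\left(104 + c{\left(8 \right)}\right)^{2} = \left(104 + \left(3 - 8\right)\right)^{2} = \left(104 - 5\right)^{2} = 99^{2} = 9801$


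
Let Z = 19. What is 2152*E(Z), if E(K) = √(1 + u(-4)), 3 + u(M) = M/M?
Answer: 2152*I ≈ 2152.0*I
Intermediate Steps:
u(M) = -2 (u(M) = -3 + M/M = -3 + 1 = -2)
E(K) = I (E(K) = √(1 - 2) = √(-1) = I)
2152*E(Z) = 2152*I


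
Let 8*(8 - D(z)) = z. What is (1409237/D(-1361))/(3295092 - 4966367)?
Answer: -11273896/2381566875 ≈ -0.0047338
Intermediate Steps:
D(z) = 8 - z/8
(1409237/D(-1361))/(3295092 - 4966367) = (1409237/(8 - ⅛*(-1361)))/(3295092 - 4966367) = (1409237/(8 + 1361/8))/(-1671275) = (1409237/(1425/8))*(-1/1671275) = (1409237*(8/1425))*(-1/1671275) = (11273896/1425)*(-1/1671275) = -11273896/2381566875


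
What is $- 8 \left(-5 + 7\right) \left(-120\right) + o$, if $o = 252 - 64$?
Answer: $2108$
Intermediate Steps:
$o = 188$
$- 8 \left(-5 + 7\right) \left(-120\right) + o = - 8 \left(-5 + 7\right) \left(-120\right) + 188 = \left(-8\right) 2 \left(-120\right) + 188 = \left(-16\right) \left(-120\right) + 188 = 1920 + 188 = 2108$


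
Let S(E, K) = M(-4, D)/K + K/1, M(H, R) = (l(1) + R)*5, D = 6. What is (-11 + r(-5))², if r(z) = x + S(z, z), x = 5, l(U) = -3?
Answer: 196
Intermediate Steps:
M(H, R) = -15 + 5*R (M(H, R) = (-3 + R)*5 = -15 + 5*R)
S(E, K) = K + 15/K (S(E, K) = (-15 + 5*6)/K + K/1 = (-15 + 30)/K + K*1 = 15/K + K = K + 15/K)
r(z) = 5 + z + 15/z (r(z) = 5 + (z + 15/z) = 5 + z + 15/z)
(-11 + r(-5))² = (-11 + (5 - 5 + 15/(-5)))² = (-11 + (5 - 5 + 15*(-⅕)))² = (-11 + (5 - 5 - 3))² = (-11 - 3)² = (-14)² = 196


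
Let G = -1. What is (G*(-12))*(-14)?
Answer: -168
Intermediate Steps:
(G*(-12))*(-14) = -1*(-12)*(-14) = 12*(-14) = -168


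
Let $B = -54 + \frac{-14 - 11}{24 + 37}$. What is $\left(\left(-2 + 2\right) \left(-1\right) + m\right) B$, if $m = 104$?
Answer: $- \frac{345176}{61} \approx -5658.6$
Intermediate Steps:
$B = - \frac{3319}{61}$ ($B = -54 - \frac{25}{61} = - \frac{3319}{61} \approx -54.41$)
$\left(\left(-2 + 2\right) \left(-1\right) + m\right) B = \left(\left(-2 + 2\right) \left(-1\right) + 104\right) \left(- \frac{3319}{61}\right) = \left(0 \left(-1\right) + 104\right) \left(- \frac{3319}{61}\right) = \left(0 + 104\right) \left(- \frac{3319}{61}\right) = 104 \left(- \frac{3319}{61}\right) = - \frac{345176}{61}$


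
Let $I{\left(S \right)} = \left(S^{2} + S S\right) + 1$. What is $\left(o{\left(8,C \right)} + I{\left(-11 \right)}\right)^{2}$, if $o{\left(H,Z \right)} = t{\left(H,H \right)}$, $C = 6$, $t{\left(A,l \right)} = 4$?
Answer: $61009$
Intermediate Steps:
$I{\left(S \right)} = 1 + 2 S^{2}$ ($I{\left(S \right)} = \left(S^{2} + S^{2}\right) + 1 = 2 S^{2} + 1 = 1 + 2 S^{2}$)
$o{\left(H,Z \right)} = 4$
$\left(o{\left(8,C \right)} + I{\left(-11 \right)}\right)^{2} = \left(4 + \left(1 + 2 \left(-11\right)^{2}\right)\right)^{2} = \left(4 + \left(1 + 2 \cdot 121\right)\right)^{2} = \left(4 + \left(1 + 242\right)\right)^{2} = \left(4 + 243\right)^{2} = 247^{2} = 61009$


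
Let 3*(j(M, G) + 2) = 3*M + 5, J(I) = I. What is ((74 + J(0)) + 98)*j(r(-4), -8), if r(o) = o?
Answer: -2236/3 ≈ -745.33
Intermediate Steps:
j(M, G) = -1/3 + M (j(M, G) = -2 + (3*M + 5)/3 = -2 + (5 + 3*M)/3 = -2 + (5/3 + M) = -1/3 + M)
((74 + J(0)) + 98)*j(r(-4), -8) = ((74 + 0) + 98)*(-1/3 - 4) = (74 + 98)*(-13/3) = 172*(-13/3) = -2236/3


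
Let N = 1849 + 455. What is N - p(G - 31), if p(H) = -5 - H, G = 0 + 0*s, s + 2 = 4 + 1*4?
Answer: 2278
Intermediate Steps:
s = 6 (s = -2 + (4 + 1*4) = -2 + (4 + 4) = -2 + 8 = 6)
G = 0 (G = 0 + 0*6 = 0 + 0 = 0)
N = 2304
N - p(G - 31) = 2304 - (-5 - (0 - 31)) = 2304 - (-5 - 1*(-31)) = 2304 - (-5 + 31) = 2304 - 1*26 = 2304 - 26 = 2278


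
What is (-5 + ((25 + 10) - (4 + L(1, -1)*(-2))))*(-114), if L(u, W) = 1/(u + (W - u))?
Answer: -2736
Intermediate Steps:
L(u, W) = 1/W
(-5 + ((25 + 10) - (4 + L(1, -1)*(-2))))*(-114) = (-5 + ((25 + 10) - (4 - 2/(-1))))*(-114) = (-5 + (35 - (4 - 1*(-2))))*(-114) = (-5 + (35 - (4 + 2)))*(-114) = (-5 + (35 - 1*6))*(-114) = (-5 + (35 - 6))*(-114) = (-5 + 29)*(-114) = 24*(-114) = -2736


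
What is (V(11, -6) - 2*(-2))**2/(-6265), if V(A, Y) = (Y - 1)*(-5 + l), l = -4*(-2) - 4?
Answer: -121/6265 ≈ -0.019314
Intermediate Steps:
l = 4 (l = 8 - 4 = 4)
V(A, Y) = 1 - Y (V(A, Y) = (Y - 1)*(-5 + 4) = (-1 + Y)*(-1) = 1 - Y)
(V(11, -6) - 2*(-2))**2/(-6265) = ((1 - 1*(-6)) - 2*(-2))**2/(-6265) = ((1 + 6) + 4)**2*(-1/6265) = (7 + 4)**2*(-1/6265) = 11**2*(-1/6265) = 121*(-1/6265) = -121/6265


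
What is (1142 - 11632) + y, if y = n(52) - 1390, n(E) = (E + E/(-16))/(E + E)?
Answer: -380145/32 ≈ -11880.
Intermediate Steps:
n(E) = 15/32 (n(E) = (E + E*(-1/16))/((2*E)) = (E - E/16)*(1/(2*E)) = (15*E/16)*(1/(2*E)) = 15/32)
y = -44465/32 (y = 15/32 - 1390 = -44465/32 ≈ -1389.5)
(1142 - 11632) + y = (1142 - 11632) - 44465/32 = -10490 - 44465/32 = -380145/32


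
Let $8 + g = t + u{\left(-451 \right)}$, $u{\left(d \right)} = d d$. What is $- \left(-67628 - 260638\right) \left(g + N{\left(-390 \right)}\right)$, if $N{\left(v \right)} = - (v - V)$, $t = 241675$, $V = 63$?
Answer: $146249396586$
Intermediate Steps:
$u{\left(d \right)} = d^{2}$
$N{\left(v \right)} = 63 - v$ ($N{\left(v \right)} = - (v - 63) = - (-63 + v) = 63 - v$)
$g = 445068$ ($g = -8 + \left(241675 + \left(-451\right)^{2}\right) = -8 + \left(241675 + 203401\right) = -8 + 445076 = 445068$)
$- \left(-67628 - 260638\right) \left(g + N{\left(-390 \right)}\right) = - \left(-67628 - 260638\right) \left(445068 + \left(63 - -390\right)\right) = - \left(-328266\right) \left(445068 + \left(63 + 390\right)\right) = - \left(-328266\right) \left(445068 + 453\right) = - \left(-328266\right) 445521 = \left(-1\right) \left(-146249396586\right) = 146249396586$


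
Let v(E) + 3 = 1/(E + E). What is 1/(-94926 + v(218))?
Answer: -436/41389043 ≈ -1.0534e-5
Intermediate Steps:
v(E) = -3 + 1/(2*E) (v(E) = -3 + 1/(E + E) = -3 + 1/(2*E))
1/(-94926 + v(218)) = 1/(-94926 + (-3 + (½)/218)) = 1/(-94926 + (-3 + (½)*(1/218))) = 1/(-94926 + (-3 + 1/436)) = 1/(-94926 - 1307/436) = 1/(-41389043/436) = -436/41389043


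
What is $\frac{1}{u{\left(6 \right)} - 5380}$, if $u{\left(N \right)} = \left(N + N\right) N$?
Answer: $- \frac{1}{5308} \approx -0.00018839$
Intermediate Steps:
$u{\left(N \right)} = 2 N^{2}$ ($u{\left(N \right)} = 2 N N = 2 N^{2}$)
$\frac{1}{u{\left(6 \right)} - 5380} = \frac{1}{2 \cdot 6^{2} - 5380} = \frac{1}{2 \cdot 36 - 5380} = \frac{1}{72 - 5380} = \frac{1}{-5308} = - \frac{1}{5308}$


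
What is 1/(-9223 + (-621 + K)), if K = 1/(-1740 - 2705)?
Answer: -4445/43756581 ≈ -0.00010158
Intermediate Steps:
K = -1/4445 (K = 1/(-4445) = -1/4445 ≈ -0.00022497)
1/(-9223 + (-621 + K)) = 1/(-9223 + (-621 - 1/4445)) = 1/(-9223 - 2760346/4445) = 1/(-43756581/4445) = -4445/43756581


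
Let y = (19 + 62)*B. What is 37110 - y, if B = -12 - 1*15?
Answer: 39297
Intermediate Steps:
B = -27 (B = -12 - 15 = -27)
y = -2187 (y = (19 + 62)*(-27) = 81*(-27) = -2187)
37110 - y = 37110 - 1*(-2187) = 37110 + 2187 = 39297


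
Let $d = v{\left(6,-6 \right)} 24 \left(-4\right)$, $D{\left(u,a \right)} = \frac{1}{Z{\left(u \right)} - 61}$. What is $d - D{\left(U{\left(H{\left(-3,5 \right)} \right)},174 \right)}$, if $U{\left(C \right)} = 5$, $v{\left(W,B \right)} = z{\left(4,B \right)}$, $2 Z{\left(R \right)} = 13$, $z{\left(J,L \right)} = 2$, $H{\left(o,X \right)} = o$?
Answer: $- \frac{20926}{109} \approx -191.98$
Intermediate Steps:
$Z{\left(R \right)} = \frac{13}{2}$ ($Z{\left(R \right)} = \frac{1}{2} \cdot 13 = \frac{13}{2}$)
$v{\left(W,B \right)} = 2$
$D{\left(u,a \right)} = - \frac{2}{109}$ ($D{\left(u,a \right)} = \frac{1}{\frac{13}{2} - 61} = \frac{1}{- \frac{109}{2}} = - \frac{2}{109}$)
$d = -192$ ($d = 2 \cdot 24 \left(-4\right) = 48 \left(-4\right) = -192$)
$d - D{\left(U{\left(H{\left(-3,5 \right)} \right)},174 \right)} = -192 - - \frac{2}{109} = -192 + \frac{2}{109} = - \frac{20926}{109}$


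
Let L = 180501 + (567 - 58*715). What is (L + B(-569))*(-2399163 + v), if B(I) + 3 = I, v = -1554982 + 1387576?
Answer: -356819821794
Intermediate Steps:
v = -167406
B(I) = -3 + I
L = 139598 (L = 180501 + (567 - 41470) = 180501 - 40903 = 139598)
(L + B(-569))*(-2399163 + v) = (139598 + (-3 - 569))*(-2399163 - 167406) = (139598 - 572)*(-2566569) = 139026*(-2566569) = -356819821794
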